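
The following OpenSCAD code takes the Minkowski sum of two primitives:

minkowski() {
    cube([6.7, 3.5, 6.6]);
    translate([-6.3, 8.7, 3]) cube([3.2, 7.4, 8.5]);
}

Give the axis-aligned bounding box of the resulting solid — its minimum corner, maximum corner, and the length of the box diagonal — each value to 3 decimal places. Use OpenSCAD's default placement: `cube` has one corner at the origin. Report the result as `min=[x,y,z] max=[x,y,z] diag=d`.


min=[-6.300,8.700,3.000] max=[3.600,19.600,18.100] diag=21.091

A = translate([-6.3, 8.7, 3]) cube([3.2, 7.4, 8.5]) → bbox [-6.3,8.7,3] .. [-3.1,16.1,11.5]
B = cube([6.7, 3.5, 6.6]) → bbox [0,0,0] .. [6.7,3.5,6.6]
lo = A.lo+B.lo = [-6.3+0, 8.7+0, 3+0] = [-6.300,8.700,3.000]
hi = A.hi+B.hi = [-3.1+6.7, 16.1+3.5, 11.5+6.6] = [3.600,19.600,18.100]
diag = √(9.9²+10.9²+15.1²) = √444.83 = 21.091


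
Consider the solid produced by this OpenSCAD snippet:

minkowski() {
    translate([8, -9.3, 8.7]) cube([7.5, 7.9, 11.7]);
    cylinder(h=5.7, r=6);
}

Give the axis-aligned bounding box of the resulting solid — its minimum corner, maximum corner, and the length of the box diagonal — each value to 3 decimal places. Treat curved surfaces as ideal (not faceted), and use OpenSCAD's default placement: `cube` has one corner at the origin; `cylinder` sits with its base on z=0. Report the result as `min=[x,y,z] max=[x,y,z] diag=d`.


min=[2.000,-15.300,8.700] max=[21.500,4.600,26.100] diag=32.848

A = translate([8, -9.3, 8.7]) cube([7.5, 7.9, 11.7]) → bbox [8,-9.3,8.7] .. [15.5,-1.4,20.4]
B = cylinder(h=5.7, r=6) → bbox [-6,-6,0] .. [6,6,5.7]
lo = A.lo+B.lo = [8-6, -9.3-6, 8.7+0] = [2.000,-15.300,8.700]
hi = A.hi+B.hi = [15.5+6, -1.4+6, 20.4+5.7] = [21.500,4.600,26.100]
diag = √(19.5²+19.9²+17.4²) = √1079.02 = 32.848


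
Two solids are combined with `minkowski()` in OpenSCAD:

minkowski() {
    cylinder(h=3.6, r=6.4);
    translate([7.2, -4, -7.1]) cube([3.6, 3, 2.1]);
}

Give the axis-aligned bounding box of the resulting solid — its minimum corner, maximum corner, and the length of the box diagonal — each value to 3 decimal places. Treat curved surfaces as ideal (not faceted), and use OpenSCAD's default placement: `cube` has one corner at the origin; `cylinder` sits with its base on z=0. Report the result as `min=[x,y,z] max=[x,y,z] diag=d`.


min=[0.800,-10.400,-7.100] max=[17.200,5.400,-1.400] diag=23.475

A = translate([7.2, -4, -7.1]) cube([3.6, 3, 2.1]) → bbox [7.2,-4,-7.1] .. [10.8,-1,-5]
B = cylinder(h=3.6, r=6.4) → bbox [-6.4,-6.4,0] .. [6.4,6.4,3.6]
lo = A.lo+B.lo = [7.2-6.4, -4-6.4, -7.1+0] = [0.800,-10.400,-7.100]
hi = A.hi+B.hi = [10.8+6.4, -1+6.4, -5+3.6] = [17.200,5.400,-1.400]
diag = √(16.4²+15.8²+5.7²) = √551.09 = 23.475


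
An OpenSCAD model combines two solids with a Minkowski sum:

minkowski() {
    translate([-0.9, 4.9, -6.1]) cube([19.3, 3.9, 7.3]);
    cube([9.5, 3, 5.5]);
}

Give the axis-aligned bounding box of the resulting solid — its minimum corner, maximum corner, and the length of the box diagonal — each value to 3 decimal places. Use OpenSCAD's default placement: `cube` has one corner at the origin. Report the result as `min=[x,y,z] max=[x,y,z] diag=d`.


A = translate([-0.9, 4.9, -6.1]) cube([19.3, 3.9, 7.3]) → bbox [-0.9,4.9,-6.1] .. [18.4,8.8,1.2]
B = cube([9.5, 3, 5.5]) → bbox [0,0,0] .. [9.5,3,5.5]
lo = A.lo+B.lo = [-0.9+0, 4.9+0, -6.1+0] = [-0.900,4.900,-6.100]
hi = A.hi+B.hi = [18.4+9.5, 8.8+3, 1.2+5.5] = [27.900,11.800,6.700]
diag = √(28.8²+6.9²+12.8²) = √1040.89 = 32.263

min=[-0.900,4.900,-6.100] max=[27.900,11.800,6.700] diag=32.263


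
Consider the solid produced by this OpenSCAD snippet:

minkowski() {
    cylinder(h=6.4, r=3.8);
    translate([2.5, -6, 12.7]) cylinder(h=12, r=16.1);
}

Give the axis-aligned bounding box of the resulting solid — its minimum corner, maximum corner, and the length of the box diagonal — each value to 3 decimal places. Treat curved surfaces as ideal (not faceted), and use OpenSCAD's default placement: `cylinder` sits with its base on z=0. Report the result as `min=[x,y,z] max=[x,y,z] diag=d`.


A = translate([2.5, -6, 12.7]) cylinder(h=12, r=16.1) → bbox [-13.6,-22.1,12.7] .. [18.6,10.1,24.7]
B = cylinder(h=6.4, r=3.8) → bbox [-3.8,-3.8,0] .. [3.8,3.8,6.4]
lo = A.lo+B.lo = [-13.6-3.8, -22.1-3.8, 12.7+0] = [-17.400,-25.900,12.700]
hi = A.hi+B.hi = [18.6+3.8, 10.1+3.8, 24.7+6.4] = [22.400,13.900,31.100]
diag = √(39.8²+39.8²+18.4²) = √3506.64 = 59.217

min=[-17.400,-25.900,12.700] max=[22.400,13.900,31.100] diag=59.217


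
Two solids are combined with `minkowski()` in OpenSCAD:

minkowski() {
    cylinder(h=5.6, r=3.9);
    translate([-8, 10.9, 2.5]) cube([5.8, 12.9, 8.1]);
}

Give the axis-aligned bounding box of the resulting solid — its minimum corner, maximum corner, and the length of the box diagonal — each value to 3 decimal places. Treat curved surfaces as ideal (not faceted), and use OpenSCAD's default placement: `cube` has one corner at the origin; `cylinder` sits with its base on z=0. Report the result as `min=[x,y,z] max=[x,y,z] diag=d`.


A = translate([-8, 10.9, 2.5]) cube([5.8, 12.9, 8.1]) → bbox [-8,10.9,2.5] .. [-2.2,23.8,10.6]
B = cylinder(h=5.6, r=3.9) → bbox [-3.9,-3.9,0] .. [3.9,3.9,5.6]
lo = A.lo+B.lo = [-8-3.9, 10.9-3.9, 2.5+0] = [-11.900,7.000,2.500]
hi = A.hi+B.hi = [-2.2+3.9, 23.8+3.9, 10.6+5.6] = [1.700,27.700,16.200]
diag = √(13.6²+20.7²+13.7²) = √801.14 = 28.304

min=[-11.900,7.000,2.500] max=[1.700,27.700,16.200] diag=28.304


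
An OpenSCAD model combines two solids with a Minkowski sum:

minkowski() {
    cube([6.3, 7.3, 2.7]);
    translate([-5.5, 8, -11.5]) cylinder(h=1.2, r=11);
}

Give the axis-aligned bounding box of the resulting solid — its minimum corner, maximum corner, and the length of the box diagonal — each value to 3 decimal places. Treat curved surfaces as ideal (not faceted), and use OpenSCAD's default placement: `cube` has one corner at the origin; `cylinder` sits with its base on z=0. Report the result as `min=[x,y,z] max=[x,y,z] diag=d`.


A = translate([-5.5, 8, -11.5]) cylinder(h=1.2, r=11) → bbox [-16.5,-3,-11.5] .. [5.5,19,-10.3]
B = cube([6.3, 7.3, 2.7]) → bbox [0,0,0] .. [6.3,7.3,2.7]
lo = A.lo+B.lo = [-16.5+0, -3+0, -11.5+0] = [-16.500,-3.000,-11.500]
hi = A.hi+B.hi = [5.5+6.3, 19+7.3, -10.3+2.7] = [11.800,26.300,-7.600]
diag = √(28.3²+29.3²+3.9²) = √1674.59 = 40.922

min=[-16.500,-3.000,-11.500] max=[11.800,26.300,-7.600] diag=40.922


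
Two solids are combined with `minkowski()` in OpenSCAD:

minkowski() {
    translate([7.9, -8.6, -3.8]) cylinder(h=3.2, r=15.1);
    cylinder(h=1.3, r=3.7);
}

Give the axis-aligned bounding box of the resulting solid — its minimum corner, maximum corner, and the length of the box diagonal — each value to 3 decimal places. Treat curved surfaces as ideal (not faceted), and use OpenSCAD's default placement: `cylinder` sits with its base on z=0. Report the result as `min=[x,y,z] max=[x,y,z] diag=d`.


min=[-10.900,-27.400,-3.800] max=[26.700,10.200,0.700] diag=53.365

A = translate([7.9, -8.6, -3.8]) cylinder(h=3.2, r=15.1) → bbox [-7.2,-23.7,-3.8] .. [23,6.5,-0.6]
B = cylinder(h=1.3, r=3.7) → bbox [-3.7,-3.7,0] .. [3.7,3.7,1.3]
lo = A.lo+B.lo = [-7.2-3.7, -23.7-3.7, -3.8+0] = [-10.900,-27.400,-3.800]
hi = A.hi+B.hi = [23+3.7, 6.5+3.7, -0.6+1.3] = [26.700,10.200,0.700]
diag = √(37.6²+37.6²+4.5²) = √2847.77 = 53.365


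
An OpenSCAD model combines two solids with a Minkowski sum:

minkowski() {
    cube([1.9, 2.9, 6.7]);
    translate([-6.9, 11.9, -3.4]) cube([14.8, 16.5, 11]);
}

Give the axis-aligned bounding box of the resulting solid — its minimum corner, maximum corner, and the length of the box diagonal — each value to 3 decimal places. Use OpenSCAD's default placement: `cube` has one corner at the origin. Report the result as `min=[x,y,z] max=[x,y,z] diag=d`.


min=[-6.900,11.900,-3.400] max=[9.800,31.300,14.300] diag=31.121

A = translate([-6.9, 11.9, -3.4]) cube([14.8, 16.5, 11]) → bbox [-6.9,11.9,-3.4] .. [7.9,28.4,7.6]
B = cube([1.9, 2.9, 6.7]) → bbox [0,0,0] .. [1.9,2.9,6.7]
lo = A.lo+B.lo = [-6.9+0, 11.9+0, -3.4+0] = [-6.900,11.900,-3.400]
hi = A.hi+B.hi = [7.9+1.9, 28.4+2.9, 7.6+6.7] = [9.800,31.300,14.300]
diag = √(16.7²+19.4²+17.7²) = √968.54 = 31.121


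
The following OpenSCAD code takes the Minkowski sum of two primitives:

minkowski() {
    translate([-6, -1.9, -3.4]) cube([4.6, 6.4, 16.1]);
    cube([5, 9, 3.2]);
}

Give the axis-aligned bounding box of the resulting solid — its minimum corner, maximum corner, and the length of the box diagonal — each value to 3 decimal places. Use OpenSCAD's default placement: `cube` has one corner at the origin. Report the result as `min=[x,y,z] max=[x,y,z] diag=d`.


min=[-6.000,-1.900,-3.400] max=[3.600,13.500,15.900] diag=26.492

A = translate([-6, -1.9, -3.4]) cube([4.6, 6.4, 16.1]) → bbox [-6,-1.9,-3.4] .. [-1.4,4.5,12.7]
B = cube([5, 9, 3.2]) → bbox [0,0,0] .. [5,9,3.2]
lo = A.lo+B.lo = [-6+0, -1.9+0, -3.4+0] = [-6.000,-1.900,-3.400]
hi = A.hi+B.hi = [-1.4+5, 4.5+9, 12.7+3.2] = [3.600,13.500,15.900]
diag = √(9.6²+15.4²+19.3²) = √701.81 = 26.492


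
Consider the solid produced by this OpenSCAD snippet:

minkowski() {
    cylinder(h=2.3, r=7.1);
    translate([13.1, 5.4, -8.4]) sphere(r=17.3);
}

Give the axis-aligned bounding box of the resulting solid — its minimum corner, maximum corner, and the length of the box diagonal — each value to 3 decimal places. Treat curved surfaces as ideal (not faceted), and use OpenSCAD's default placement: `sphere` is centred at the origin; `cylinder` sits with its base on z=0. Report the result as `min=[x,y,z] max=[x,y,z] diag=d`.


A = translate([13.1, 5.4, -8.4]) sphere(r=17.3) → bbox [-4.2,-11.9,-25.7] .. [30.4,22.7,8.9]
B = cylinder(h=2.3, r=7.1) → bbox [-7.1,-7.1,0] .. [7.1,7.1,2.3]
lo = A.lo+B.lo = [-4.2-7.1, -11.9-7.1, -25.7+0] = [-11.300,-19.000,-25.700]
hi = A.hi+B.hi = [30.4+7.1, 22.7+7.1, 8.9+2.3] = [37.500,29.800,11.200]
diag = √(48.8²+48.8²+36.9²) = √6124.49 = 78.259

min=[-11.300,-19.000,-25.700] max=[37.500,29.800,11.200] diag=78.259


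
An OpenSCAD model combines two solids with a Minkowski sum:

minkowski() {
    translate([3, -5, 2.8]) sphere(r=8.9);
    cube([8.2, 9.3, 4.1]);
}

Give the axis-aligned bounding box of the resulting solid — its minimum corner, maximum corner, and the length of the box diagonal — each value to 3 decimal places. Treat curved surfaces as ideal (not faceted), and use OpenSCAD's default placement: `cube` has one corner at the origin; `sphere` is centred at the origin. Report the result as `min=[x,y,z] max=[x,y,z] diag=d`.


min=[-5.900,-13.900,-6.100] max=[20.100,13.200,15.800] diag=43.474

A = translate([3, -5, 2.8]) sphere(r=8.9) → bbox [-5.9,-13.9,-6.1] .. [11.9,3.9,11.7]
B = cube([8.2, 9.3, 4.1]) → bbox [0,0,0] .. [8.2,9.3,4.1]
lo = A.lo+B.lo = [-5.9+0, -13.9+0, -6.1+0] = [-5.900,-13.900,-6.100]
hi = A.hi+B.hi = [11.9+8.2, 3.9+9.3, 11.7+4.1] = [20.100,13.200,15.800]
diag = √(26²+27.1²+21.9²) = √1890.02 = 43.474


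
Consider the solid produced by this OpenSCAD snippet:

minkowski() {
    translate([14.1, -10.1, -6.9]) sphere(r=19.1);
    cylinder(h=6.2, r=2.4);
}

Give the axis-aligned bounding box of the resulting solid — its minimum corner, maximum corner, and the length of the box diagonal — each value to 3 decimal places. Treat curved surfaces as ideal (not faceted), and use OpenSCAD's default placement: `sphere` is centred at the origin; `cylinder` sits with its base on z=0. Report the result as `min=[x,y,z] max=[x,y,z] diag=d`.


A = translate([14.1, -10.1, -6.9]) sphere(r=19.1) → bbox [-5,-29.2,-26] .. [33.2,9,12.2]
B = cylinder(h=6.2, r=2.4) → bbox [-2.4,-2.4,0] .. [2.4,2.4,6.2]
lo = A.lo+B.lo = [-5-2.4, -29.2-2.4, -26+0] = [-7.400,-31.600,-26.000]
hi = A.hi+B.hi = [33.2+2.4, 9+2.4, 12.2+6.2] = [35.600,11.400,18.400]
diag = √(43²+43²+44.4²) = √5669.36 = 75.295

min=[-7.400,-31.600,-26.000] max=[35.600,11.400,18.400] diag=75.295


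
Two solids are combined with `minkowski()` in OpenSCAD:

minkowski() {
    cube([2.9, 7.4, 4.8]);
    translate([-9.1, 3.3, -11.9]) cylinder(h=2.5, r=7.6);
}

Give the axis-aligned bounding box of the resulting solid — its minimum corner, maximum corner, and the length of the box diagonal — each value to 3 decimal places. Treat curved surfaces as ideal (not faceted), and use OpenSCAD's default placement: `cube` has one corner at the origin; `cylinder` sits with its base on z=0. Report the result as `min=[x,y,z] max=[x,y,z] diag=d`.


min=[-16.700,-4.300,-11.900] max=[1.400,18.300,-4.600] diag=29.861

A = translate([-9.1, 3.3, -11.9]) cylinder(h=2.5, r=7.6) → bbox [-16.7,-4.3,-11.9] .. [-1.5,10.9,-9.4]
B = cube([2.9, 7.4, 4.8]) → bbox [0,0,0] .. [2.9,7.4,4.8]
lo = A.lo+B.lo = [-16.7+0, -4.3+0, -11.9+0] = [-16.700,-4.300,-11.900]
hi = A.hi+B.hi = [-1.5+2.9, 10.9+7.4, -9.4+4.8] = [1.400,18.300,-4.600]
diag = √(18.1²+22.6²+7.3²) = √891.66 = 29.861


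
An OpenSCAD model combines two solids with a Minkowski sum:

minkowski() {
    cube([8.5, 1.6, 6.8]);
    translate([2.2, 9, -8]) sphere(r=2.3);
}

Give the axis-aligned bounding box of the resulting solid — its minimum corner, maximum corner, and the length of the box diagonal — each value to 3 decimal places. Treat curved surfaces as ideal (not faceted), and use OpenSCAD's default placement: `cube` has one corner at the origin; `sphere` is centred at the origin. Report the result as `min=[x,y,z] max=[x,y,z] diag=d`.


A = translate([2.2, 9, -8]) sphere(r=2.3) → bbox [-0.1,6.7,-10.3] .. [4.5,11.3,-5.7]
B = cube([8.5, 1.6, 6.8]) → bbox [0,0,0] .. [8.5,1.6,6.8]
lo = A.lo+B.lo = [-0.1+0, 6.7+0, -10.3+0] = [-0.100,6.700,-10.300]
hi = A.hi+B.hi = [4.5+8.5, 11.3+1.6, -5.7+6.8] = [13.000,12.900,1.100]
diag = √(13.1²+6.2²+11.4²) = √340.01 = 18.439

min=[-0.100,6.700,-10.300] max=[13.000,12.900,1.100] diag=18.439


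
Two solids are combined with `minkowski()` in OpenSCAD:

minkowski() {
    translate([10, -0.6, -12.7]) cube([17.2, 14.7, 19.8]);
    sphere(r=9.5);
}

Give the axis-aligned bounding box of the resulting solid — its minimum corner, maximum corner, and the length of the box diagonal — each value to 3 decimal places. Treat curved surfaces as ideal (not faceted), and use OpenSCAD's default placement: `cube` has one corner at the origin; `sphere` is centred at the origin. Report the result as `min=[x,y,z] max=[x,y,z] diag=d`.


A = translate([10, -0.6, -12.7]) cube([17.2, 14.7, 19.8]) → bbox [10,-0.6,-12.7] .. [27.2,14.1,7.1]
B = sphere(r=9.5) → bbox [-9.5,-9.5,-9.5] .. [9.5,9.5,9.5]
lo = A.lo+B.lo = [10-9.5, -0.6-9.5, -12.7-9.5] = [0.500,-10.100,-22.200]
hi = A.hi+B.hi = [27.2+9.5, 14.1+9.5, 7.1+9.5] = [36.700,23.600,16.600]
diag = √(36.2²+33.7²+38.8²) = √3951.57 = 62.862

min=[0.500,-10.100,-22.200] max=[36.700,23.600,16.600] diag=62.862


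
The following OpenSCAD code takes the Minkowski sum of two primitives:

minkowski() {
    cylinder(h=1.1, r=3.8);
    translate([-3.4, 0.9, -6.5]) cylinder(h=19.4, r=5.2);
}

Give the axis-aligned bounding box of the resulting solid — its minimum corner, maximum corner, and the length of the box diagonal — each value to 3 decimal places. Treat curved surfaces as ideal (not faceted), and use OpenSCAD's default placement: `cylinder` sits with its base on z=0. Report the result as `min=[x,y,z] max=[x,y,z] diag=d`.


min=[-12.400,-8.100,-6.500] max=[5.600,9.900,14.000] diag=32.684

A = translate([-3.4, 0.9, -6.5]) cylinder(h=19.4, r=5.2) → bbox [-8.6,-4.3,-6.5] .. [1.8,6.1,12.9]
B = cylinder(h=1.1, r=3.8) → bbox [-3.8,-3.8,0] .. [3.8,3.8,1.1]
lo = A.lo+B.lo = [-8.6-3.8, -4.3-3.8, -6.5+0] = [-12.400,-8.100,-6.500]
hi = A.hi+B.hi = [1.8+3.8, 6.1+3.8, 12.9+1.1] = [5.600,9.900,14.000]
diag = √(18²+18²+20.5²) = √1068.25 = 32.684


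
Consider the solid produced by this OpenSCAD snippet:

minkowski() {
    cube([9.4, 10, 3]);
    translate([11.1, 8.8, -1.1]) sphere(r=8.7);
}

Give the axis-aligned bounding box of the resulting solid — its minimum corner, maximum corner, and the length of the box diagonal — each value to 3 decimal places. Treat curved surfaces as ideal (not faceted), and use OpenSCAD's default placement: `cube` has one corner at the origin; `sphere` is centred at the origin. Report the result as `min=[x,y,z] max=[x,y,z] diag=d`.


A = translate([11.1, 8.8, -1.1]) sphere(r=8.7) → bbox [2.4,0.1,-9.8] .. [19.8,17.5,7.6]
B = cube([9.4, 10, 3]) → bbox [0,0,0] .. [9.4,10,3]
lo = A.lo+B.lo = [2.4+0, 0.1+0, -9.8+0] = [2.400,0.100,-9.800]
hi = A.hi+B.hi = [19.8+9.4, 17.5+10, 7.6+3] = [29.200,27.500,10.600]
diag = √(26.8²+27.4²+20.4²) = √1885.16 = 43.418

min=[2.400,0.100,-9.800] max=[29.200,27.500,10.600] diag=43.418


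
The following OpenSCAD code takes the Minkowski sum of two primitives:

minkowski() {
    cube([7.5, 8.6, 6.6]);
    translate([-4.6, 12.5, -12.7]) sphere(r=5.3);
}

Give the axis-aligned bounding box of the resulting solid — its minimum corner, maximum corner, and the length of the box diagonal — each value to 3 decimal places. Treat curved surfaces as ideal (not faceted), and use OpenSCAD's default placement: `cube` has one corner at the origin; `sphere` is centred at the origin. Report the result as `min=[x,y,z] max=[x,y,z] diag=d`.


A = translate([-4.6, 12.5, -12.7]) sphere(r=5.3) → bbox [-9.9,7.2,-18] .. [0.7,17.8,-7.4]
B = cube([7.5, 8.6, 6.6]) → bbox [0,0,0] .. [7.5,8.6,6.6]
lo = A.lo+B.lo = [-9.9+0, 7.2+0, -18+0] = [-9.900,7.200,-18.000]
hi = A.hi+B.hi = [0.7+7.5, 17.8+8.6, -7.4+6.6] = [8.200,26.400,-0.800]
diag = √(18.1²+19.2²+17.2²) = √992.09 = 31.497

min=[-9.900,7.200,-18.000] max=[8.200,26.400,-0.800] diag=31.497


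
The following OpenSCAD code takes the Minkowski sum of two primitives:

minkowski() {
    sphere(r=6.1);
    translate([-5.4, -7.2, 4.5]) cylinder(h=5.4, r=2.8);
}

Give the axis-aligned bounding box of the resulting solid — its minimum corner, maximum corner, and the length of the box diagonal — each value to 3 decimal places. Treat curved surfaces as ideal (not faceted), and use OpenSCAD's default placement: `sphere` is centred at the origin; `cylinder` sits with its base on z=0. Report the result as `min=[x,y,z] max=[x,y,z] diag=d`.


A = translate([-5.4, -7.2, 4.5]) cylinder(h=5.4, r=2.8) → bbox [-8.2,-10,4.5] .. [-2.6,-4.4,9.9]
B = sphere(r=6.1) → bbox [-6.1,-6.1,-6.1] .. [6.1,6.1,6.1]
lo = A.lo+B.lo = [-8.2-6.1, -10-6.1, 4.5-6.1] = [-14.300,-16.100,-1.600]
hi = A.hi+B.hi = [-2.6+6.1, -4.4+6.1, 9.9+6.1] = [3.500,1.700,16.000]
diag = √(17.8²+17.8²+17.6²) = √943.44 = 30.715

min=[-14.300,-16.100,-1.600] max=[3.500,1.700,16.000] diag=30.715


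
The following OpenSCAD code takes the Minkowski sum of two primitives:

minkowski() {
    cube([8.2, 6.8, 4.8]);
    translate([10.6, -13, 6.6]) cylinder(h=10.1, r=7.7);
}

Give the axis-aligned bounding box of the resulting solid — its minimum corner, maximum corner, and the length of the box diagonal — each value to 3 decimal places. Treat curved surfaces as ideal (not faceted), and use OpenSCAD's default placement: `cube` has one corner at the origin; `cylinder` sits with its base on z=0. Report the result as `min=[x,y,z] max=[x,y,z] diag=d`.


A = translate([10.6, -13, 6.6]) cylinder(h=10.1, r=7.7) → bbox [2.9,-20.7,6.6] .. [18.3,-5.3,16.7]
B = cube([8.2, 6.8, 4.8]) → bbox [0,0,0] .. [8.2,6.8,4.8]
lo = A.lo+B.lo = [2.9+0, -20.7+0, 6.6+0] = [2.900,-20.700,6.600]
hi = A.hi+B.hi = [18.3+8.2, -5.3+6.8, 16.7+4.8] = [26.500,1.500,21.500]
diag = √(23.6²+22.2²+14.9²) = √1271.81 = 35.662

min=[2.900,-20.700,6.600] max=[26.500,1.500,21.500] diag=35.662


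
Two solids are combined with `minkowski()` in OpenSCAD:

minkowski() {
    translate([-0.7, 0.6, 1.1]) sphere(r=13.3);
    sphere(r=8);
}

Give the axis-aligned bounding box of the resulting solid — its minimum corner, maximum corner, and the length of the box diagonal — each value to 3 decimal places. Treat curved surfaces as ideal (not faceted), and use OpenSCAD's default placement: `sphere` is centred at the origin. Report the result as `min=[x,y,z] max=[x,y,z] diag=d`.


A = translate([-0.7, 0.6, 1.1]) sphere(r=13.3) → bbox [-14,-12.7,-12.2] .. [12.6,13.9,14.4]
B = sphere(r=8) → bbox [-8,-8,-8] .. [8,8,8]
lo = A.lo+B.lo = [-14-8, -12.7-8, -12.2-8] = [-22.000,-20.700,-20.200]
hi = A.hi+B.hi = [12.6+8, 13.9+8, 14.4+8] = [20.600,21.900,22.400]
diag = √(42.6²+42.6²+42.6²) = √5444.28 = 73.785

min=[-22.000,-20.700,-20.200] max=[20.600,21.900,22.400] diag=73.785


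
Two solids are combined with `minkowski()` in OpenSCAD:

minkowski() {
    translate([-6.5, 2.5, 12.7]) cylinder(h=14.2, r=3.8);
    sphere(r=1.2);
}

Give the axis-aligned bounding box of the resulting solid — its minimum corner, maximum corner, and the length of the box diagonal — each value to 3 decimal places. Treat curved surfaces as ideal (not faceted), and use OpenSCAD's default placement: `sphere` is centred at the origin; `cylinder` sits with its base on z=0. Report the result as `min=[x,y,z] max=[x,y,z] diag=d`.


A = translate([-6.5, 2.5, 12.7]) cylinder(h=14.2, r=3.8) → bbox [-10.3,-1.3,12.7] .. [-2.7,6.3,26.9]
B = sphere(r=1.2) → bbox [-1.2,-1.2,-1.2] .. [1.2,1.2,1.2]
lo = A.lo+B.lo = [-10.3-1.2, -1.3-1.2, 12.7-1.2] = [-11.500,-2.500,11.500]
hi = A.hi+B.hi = [-2.7+1.2, 6.3+1.2, 26.9+1.2] = [-1.500,7.500,28.100]
diag = √(10²+10²+16.6²) = √475.56 = 21.807

min=[-11.500,-2.500,11.500] max=[-1.500,7.500,28.100] diag=21.807


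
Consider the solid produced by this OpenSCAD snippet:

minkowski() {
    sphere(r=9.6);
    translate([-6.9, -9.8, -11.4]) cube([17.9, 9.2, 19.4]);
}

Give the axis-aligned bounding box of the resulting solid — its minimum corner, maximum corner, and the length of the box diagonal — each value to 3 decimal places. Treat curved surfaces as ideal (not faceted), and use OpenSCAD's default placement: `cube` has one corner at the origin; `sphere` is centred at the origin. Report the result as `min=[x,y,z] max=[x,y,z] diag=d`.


A = translate([-6.9, -9.8, -11.4]) cube([17.9, 9.2, 19.4]) → bbox [-6.9,-9.8,-11.4] .. [11,-0.6,8]
B = sphere(r=9.6) → bbox [-9.6,-9.6,-9.6] .. [9.6,9.6,9.6]
lo = A.lo+B.lo = [-6.9-9.6, -9.8-9.6, -11.4-9.6] = [-16.500,-19.400,-21.000]
hi = A.hi+B.hi = [11+9.6, -0.6+9.6, 8+9.6] = [20.600,9.000,17.600]
diag = √(37.1²+28.4²+38.6²) = √3672.93 = 60.605

min=[-16.500,-19.400,-21.000] max=[20.600,9.000,17.600] diag=60.605


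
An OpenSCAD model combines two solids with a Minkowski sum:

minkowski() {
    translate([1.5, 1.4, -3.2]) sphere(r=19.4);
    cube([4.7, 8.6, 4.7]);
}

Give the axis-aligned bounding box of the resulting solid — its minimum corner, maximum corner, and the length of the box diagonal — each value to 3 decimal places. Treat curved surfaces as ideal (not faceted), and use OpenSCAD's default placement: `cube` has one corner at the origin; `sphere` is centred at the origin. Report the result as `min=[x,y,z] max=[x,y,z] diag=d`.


A = translate([1.5, 1.4, -3.2]) sphere(r=19.4) → bbox [-17.9,-18,-22.6] .. [20.9,20.8,16.2]
B = cube([4.7, 8.6, 4.7]) → bbox [0,0,0] .. [4.7,8.6,4.7]
lo = A.lo+B.lo = [-17.9+0, -18+0, -22.6+0] = [-17.900,-18.000,-22.600]
hi = A.hi+B.hi = [20.9+4.7, 20.8+8.6, 16.2+4.7] = [25.600,29.400,20.900]
diag = √(43.5²+47.4²+43.5²) = √6031.26 = 77.661

min=[-17.900,-18.000,-22.600] max=[25.600,29.400,20.900] diag=77.661


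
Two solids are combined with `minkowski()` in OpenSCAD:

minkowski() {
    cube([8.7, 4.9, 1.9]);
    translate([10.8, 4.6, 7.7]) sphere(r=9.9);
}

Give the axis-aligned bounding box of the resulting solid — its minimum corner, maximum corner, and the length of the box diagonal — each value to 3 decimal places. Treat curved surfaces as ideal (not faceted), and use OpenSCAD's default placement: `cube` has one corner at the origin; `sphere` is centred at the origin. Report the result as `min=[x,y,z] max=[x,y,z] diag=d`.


min=[0.900,-5.300,-2.200] max=[29.400,19.400,19.500] diag=43.511

A = translate([10.8, 4.6, 7.7]) sphere(r=9.9) → bbox [0.9,-5.3,-2.2] .. [20.7,14.5,17.6]
B = cube([8.7, 4.9, 1.9]) → bbox [0,0,0] .. [8.7,4.9,1.9]
lo = A.lo+B.lo = [0.9+0, -5.3+0, -2.2+0] = [0.900,-5.300,-2.200]
hi = A.hi+B.hi = [20.7+8.7, 14.5+4.9, 17.6+1.9] = [29.400,19.400,19.500]
diag = √(28.5²+24.7²+21.7²) = √1893.23 = 43.511


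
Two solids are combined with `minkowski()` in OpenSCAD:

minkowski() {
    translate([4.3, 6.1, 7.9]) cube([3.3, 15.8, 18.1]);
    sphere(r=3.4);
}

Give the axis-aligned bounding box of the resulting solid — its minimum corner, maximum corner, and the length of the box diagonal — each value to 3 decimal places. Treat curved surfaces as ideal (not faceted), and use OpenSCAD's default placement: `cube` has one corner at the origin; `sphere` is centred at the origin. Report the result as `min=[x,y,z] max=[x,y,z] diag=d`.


A = translate([4.3, 6.1, 7.9]) cube([3.3, 15.8, 18.1]) → bbox [4.3,6.1,7.9] .. [7.6,21.9,26]
B = sphere(r=3.4) → bbox [-3.4,-3.4,-3.4] .. [3.4,3.4,3.4]
lo = A.lo+B.lo = [4.3-3.4, 6.1-3.4, 7.9-3.4] = [0.900,2.700,4.500]
hi = A.hi+B.hi = [7.6+3.4, 21.9+3.4, 26+3.4] = [11.000,25.300,29.400]
diag = √(10.1²+22.6²+24.9²) = √1232.78 = 35.111

min=[0.900,2.700,4.500] max=[11.000,25.300,29.400] diag=35.111


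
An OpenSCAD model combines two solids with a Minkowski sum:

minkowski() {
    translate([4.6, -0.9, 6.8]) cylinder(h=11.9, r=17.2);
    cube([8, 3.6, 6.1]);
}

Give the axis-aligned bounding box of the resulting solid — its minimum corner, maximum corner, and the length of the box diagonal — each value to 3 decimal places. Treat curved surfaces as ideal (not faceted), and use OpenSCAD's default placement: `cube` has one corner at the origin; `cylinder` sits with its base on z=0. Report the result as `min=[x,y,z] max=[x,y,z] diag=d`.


min=[-12.600,-18.100,6.800] max=[29.800,19.900,24.800] diag=59.714

A = translate([4.6, -0.9, 6.8]) cylinder(h=11.9, r=17.2) → bbox [-12.6,-18.1,6.8] .. [21.8,16.3,18.7]
B = cube([8, 3.6, 6.1]) → bbox [0,0,0] .. [8,3.6,6.1]
lo = A.lo+B.lo = [-12.6+0, -18.1+0, 6.8+0] = [-12.600,-18.100,6.800]
hi = A.hi+B.hi = [21.8+8, 16.3+3.6, 18.7+6.1] = [29.800,19.900,24.800]
diag = √(42.4²+38²+18²) = √3565.76 = 59.714


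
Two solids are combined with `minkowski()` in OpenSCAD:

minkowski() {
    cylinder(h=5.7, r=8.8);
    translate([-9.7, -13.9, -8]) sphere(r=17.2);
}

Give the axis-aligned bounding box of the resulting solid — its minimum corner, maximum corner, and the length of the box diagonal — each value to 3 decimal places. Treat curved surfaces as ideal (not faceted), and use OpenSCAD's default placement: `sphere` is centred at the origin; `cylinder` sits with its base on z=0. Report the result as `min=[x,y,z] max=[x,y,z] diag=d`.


min=[-35.700,-39.900,-25.200] max=[16.300,12.100,14.900] diag=83.762

A = translate([-9.7, -13.9, -8]) sphere(r=17.2) → bbox [-26.9,-31.1,-25.2] .. [7.5,3.3,9.2]
B = cylinder(h=5.7, r=8.8) → bbox [-8.8,-8.8,0] .. [8.8,8.8,5.7]
lo = A.lo+B.lo = [-26.9-8.8, -31.1-8.8, -25.2+0] = [-35.700,-39.900,-25.200]
hi = A.hi+B.hi = [7.5+8.8, 3.3+8.8, 9.2+5.7] = [16.300,12.100,14.900]
diag = √(52²+52²+40.1²) = √7016.01 = 83.762


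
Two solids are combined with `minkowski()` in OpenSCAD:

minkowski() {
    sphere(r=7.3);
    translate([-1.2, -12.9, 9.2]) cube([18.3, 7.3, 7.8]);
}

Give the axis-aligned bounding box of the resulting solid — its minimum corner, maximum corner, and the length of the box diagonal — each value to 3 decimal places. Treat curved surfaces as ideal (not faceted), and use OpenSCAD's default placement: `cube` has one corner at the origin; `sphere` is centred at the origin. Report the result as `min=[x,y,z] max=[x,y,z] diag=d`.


A = translate([-1.2, -12.9, 9.2]) cube([18.3, 7.3, 7.8]) → bbox [-1.2,-12.9,9.2] .. [17.1,-5.6,17]
B = sphere(r=7.3) → bbox [-7.3,-7.3,-7.3] .. [7.3,7.3,7.3]
lo = A.lo+B.lo = [-1.2-7.3, -12.9-7.3, 9.2-7.3] = [-8.500,-20.200,1.900]
hi = A.hi+B.hi = [17.1+7.3, -5.6+7.3, 17+7.3] = [24.400,1.700,24.300]
diag = √(32.9²+21.9²+22.4²) = √2063.78 = 45.429

min=[-8.500,-20.200,1.900] max=[24.400,1.700,24.300] diag=45.429


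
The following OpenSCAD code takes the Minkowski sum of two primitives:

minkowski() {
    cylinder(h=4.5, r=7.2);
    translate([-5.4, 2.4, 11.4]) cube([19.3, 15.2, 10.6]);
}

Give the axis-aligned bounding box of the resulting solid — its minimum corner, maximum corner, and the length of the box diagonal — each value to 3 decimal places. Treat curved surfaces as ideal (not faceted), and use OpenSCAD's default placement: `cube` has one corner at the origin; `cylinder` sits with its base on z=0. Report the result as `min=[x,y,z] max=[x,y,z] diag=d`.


min=[-12.600,-4.800,11.400] max=[21.100,24.800,26.500] diag=47.327

A = translate([-5.4, 2.4, 11.4]) cube([19.3, 15.2, 10.6]) → bbox [-5.4,2.4,11.4] .. [13.9,17.6,22]
B = cylinder(h=4.5, r=7.2) → bbox [-7.2,-7.2,0] .. [7.2,7.2,4.5]
lo = A.lo+B.lo = [-5.4-7.2, 2.4-7.2, 11.4+0] = [-12.600,-4.800,11.400]
hi = A.hi+B.hi = [13.9+7.2, 17.6+7.2, 22+4.5] = [21.100,24.800,26.500]
diag = √(33.7²+29.6²+15.1²) = √2239.86 = 47.327


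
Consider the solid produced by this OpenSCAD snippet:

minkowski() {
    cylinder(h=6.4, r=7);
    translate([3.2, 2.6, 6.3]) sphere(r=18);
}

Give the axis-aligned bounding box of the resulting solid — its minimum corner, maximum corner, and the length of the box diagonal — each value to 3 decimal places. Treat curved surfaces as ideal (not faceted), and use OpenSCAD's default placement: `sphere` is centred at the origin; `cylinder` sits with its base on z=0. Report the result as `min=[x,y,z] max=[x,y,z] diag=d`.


A = translate([3.2, 2.6, 6.3]) sphere(r=18) → bbox [-14.8,-15.4,-11.7] .. [21.2,20.6,24.3]
B = cylinder(h=6.4, r=7) → bbox [-7,-7,0] .. [7,7,6.4]
lo = A.lo+B.lo = [-14.8-7, -15.4-7, -11.7+0] = [-21.800,-22.400,-11.700]
hi = A.hi+B.hi = [21.2+7, 20.6+7, 24.3+6.4] = [28.200,27.600,30.700]
diag = √(50²+50²+42.4²) = √6797.76 = 82.449

min=[-21.800,-22.400,-11.700] max=[28.200,27.600,30.700] diag=82.449


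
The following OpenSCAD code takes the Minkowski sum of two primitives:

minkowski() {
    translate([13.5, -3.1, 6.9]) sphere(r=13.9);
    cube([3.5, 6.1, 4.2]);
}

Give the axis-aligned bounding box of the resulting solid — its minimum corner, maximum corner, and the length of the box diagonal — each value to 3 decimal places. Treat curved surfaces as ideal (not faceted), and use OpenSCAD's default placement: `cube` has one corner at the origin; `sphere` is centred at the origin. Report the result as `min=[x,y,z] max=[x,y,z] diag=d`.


min=[-0.400,-17.000,-7.000] max=[30.900,16.900,25.000] diag=56.151

A = translate([13.5, -3.1, 6.9]) sphere(r=13.9) → bbox [-0.4,-17,-7] .. [27.4,10.8,20.8]
B = cube([3.5, 6.1, 4.2]) → bbox [0,0,0] .. [3.5,6.1,4.2]
lo = A.lo+B.lo = [-0.4+0, -17+0, -7+0] = [-0.400,-17.000,-7.000]
hi = A.hi+B.hi = [27.4+3.5, 10.8+6.1, 20.8+4.2] = [30.900,16.900,25.000]
diag = √(31.3²+33.9²+32²) = √3152.9 = 56.151


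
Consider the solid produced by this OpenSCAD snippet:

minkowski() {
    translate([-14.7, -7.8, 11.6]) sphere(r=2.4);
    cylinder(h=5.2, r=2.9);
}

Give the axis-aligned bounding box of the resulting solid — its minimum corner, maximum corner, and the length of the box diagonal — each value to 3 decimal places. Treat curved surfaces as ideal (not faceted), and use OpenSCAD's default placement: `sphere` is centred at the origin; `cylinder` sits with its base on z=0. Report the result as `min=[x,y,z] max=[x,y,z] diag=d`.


min=[-20.000,-13.100,9.200] max=[-9.400,-2.500,19.200] diag=18.020

A = translate([-14.7, -7.8, 11.6]) sphere(r=2.4) → bbox [-17.1,-10.2,9.2] .. [-12.3,-5.4,14]
B = cylinder(h=5.2, r=2.9) → bbox [-2.9,-2.9,0] .. [2.9,2.9,5.2]
lo = A.lo+B.lo = [-17.1-2.9, -10.2-2.9, 9.2+0] = [-20.000,-13.100,9.200]
hi = A.hi+B.hi = [-12.3+2.9, -5.4+2.9, 14+5.2] = [-9.400,-2.500,19.200]
diag = √(10.6²+10.6²+10²) = √324.72 = 18.020


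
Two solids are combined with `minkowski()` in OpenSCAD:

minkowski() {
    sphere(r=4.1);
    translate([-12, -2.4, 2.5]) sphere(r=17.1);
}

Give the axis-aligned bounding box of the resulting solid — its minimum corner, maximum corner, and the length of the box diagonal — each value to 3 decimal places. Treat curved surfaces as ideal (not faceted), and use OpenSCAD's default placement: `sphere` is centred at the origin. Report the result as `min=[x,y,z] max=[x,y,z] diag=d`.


A = translate([-12, -2.4, 2.5]) sphere(r=17.1) → bbox [-29.1,-19.5,-14.6] .. [5.1,14.7,19.6]
B = sphere(r=4.1) → bbox [-4.1,-4.1,-4.1] .. [4.1,4.1,4.1]
lo = A.lo+B.lo = [-29.1-4.1, -19.5-4.1, -14.6-4.1] = [-33.200,-23.600,-18.700]
hi = A.hi+B.hi = [5.1+4.1, 14.7+4.1, 19.6+4.1] = [9.200,18.800,23.700]
diag = √(42.4²+42.4²+42.4²) = √5393.28 = 73.439

min=[-33.200,-23.600,-18.700] max=[9.200,18.800,23.700] diag=73.439


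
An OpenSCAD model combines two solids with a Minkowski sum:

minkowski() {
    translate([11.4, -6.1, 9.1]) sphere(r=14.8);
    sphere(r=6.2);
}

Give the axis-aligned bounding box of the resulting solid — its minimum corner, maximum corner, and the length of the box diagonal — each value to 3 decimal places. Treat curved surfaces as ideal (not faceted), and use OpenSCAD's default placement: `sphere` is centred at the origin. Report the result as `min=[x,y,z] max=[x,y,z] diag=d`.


A = translate([11.4, -6.1, 9.1]) sphere(r=14.8) → bbox [-3.4,-20.9,-5.7] .. [26.2,8.7,23.9]
B = sphere(r=6.2) → bbox [-6.2,-6.2,-6.2] .. [6.2,6.2,6.2]
lo = A.lo+B.lo = [-3.4-6.2, -20.9-6.2, -5.7-6.2] = [-9.600,-27.100,-11.900]
hi = A.hi+B.hi = [26.2+6.2, 8.7+6.2, 23.9+6.2] = [32.400,14.900,30.100]
diag = √(42²+42²+42²) = √5292 = 72.746

min=[-9.600,-27.100,-11.900] max=[32.400,14.900,30.100] diag=72.746


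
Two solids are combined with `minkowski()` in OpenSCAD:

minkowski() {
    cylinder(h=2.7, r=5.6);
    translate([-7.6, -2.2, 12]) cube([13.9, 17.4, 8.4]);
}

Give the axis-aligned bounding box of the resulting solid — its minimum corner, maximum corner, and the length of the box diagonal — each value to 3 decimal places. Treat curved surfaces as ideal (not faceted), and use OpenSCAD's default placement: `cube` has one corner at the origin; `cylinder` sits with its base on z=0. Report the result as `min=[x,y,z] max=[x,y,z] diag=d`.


A = translate([-7.6, -2.2, 12]) cube([13.9, 17.4, 8.4]) → bbox [-7.6,-2.2,12] .. [6.3,15.2,20.4]
B = cylinder(h=2.7, r=5.6) → bbox [-5.6,-5.6,0] .. [5.6,5.6,2.7]
lo = A.lo+B.lo = [-7.6-5.6, -2.2-5.6, 12+0] = [-13.200,-7.800,12.000]
hi = A.hi+B.hi = [6.3+5.6, 15.2+5.6, 20.4+2.7] = [11.900,20.800,23.100]
diag = √(25.1²+28.6²+11.1²) = √1571.18 = 39.638

min=[-13.200,-7.800,12.000] max=[11.900,20.800,23.100] diag=39.638


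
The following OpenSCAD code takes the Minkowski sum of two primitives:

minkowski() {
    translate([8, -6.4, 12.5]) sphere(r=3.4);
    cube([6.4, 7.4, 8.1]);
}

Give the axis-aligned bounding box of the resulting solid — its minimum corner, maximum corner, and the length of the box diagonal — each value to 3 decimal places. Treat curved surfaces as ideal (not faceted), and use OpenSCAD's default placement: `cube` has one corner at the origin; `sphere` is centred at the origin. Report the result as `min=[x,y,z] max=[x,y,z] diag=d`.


A = translate([8, -6.4, 12.5]) sphere(r=3.4) → bbox [4.6,-9.8,9.1] .. [11.4,-3,15.9]
B = cube([6.4, 7.4, 8.1]) → bbox [0,0,0] .. [6.4,7.4,8.1]
lo = A.lo+B.lo = [4.6+0, -9.8+0, 9.1+0] = [4.600,-9.800,9.100]
hi = A.hi+B.hi = [11.4+6.4, -3+7.4, 15.9+8.1] = [17.800,4.400,24.000]
diag = √(13.2²+14.2²+14.9²) = √597.89 = 24.452

min=[4.600,-9.800,9.100] max=[17.800,4.400,24.000] diag=24.452


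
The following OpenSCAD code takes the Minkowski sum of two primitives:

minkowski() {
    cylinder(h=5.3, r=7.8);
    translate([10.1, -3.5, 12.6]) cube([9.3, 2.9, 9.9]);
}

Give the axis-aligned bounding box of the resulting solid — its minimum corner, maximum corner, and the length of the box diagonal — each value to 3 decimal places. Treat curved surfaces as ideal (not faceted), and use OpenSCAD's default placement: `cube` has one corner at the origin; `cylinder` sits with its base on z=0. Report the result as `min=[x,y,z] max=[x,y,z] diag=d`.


min=[2.300,-11.300,12.600] max=[27.200,7.200,27.800] diag=34.544

A = translate([10.1, -3.5, 12.6]) cube([9.3, 2.9, 9.9]) → bbox [10.1,-3.5,12.6] .. [19.4,-0.6,22.5]
B = cylinder(h=5.3, r=7.8) → bbox [-7.8,-7.8,0] .. [7.8,7.8,5.3]
lo = A.lo+B.lo = [10.1-7.8, -3.5-7.8, 12.6+0] = [2.300,-11.300,12.600]
hi = A.hi+B.hi = [19.4+7.8, -0.6+7.8, 22.5+5.3] = [27.200,7.200,27.800]
diag = √(24.9²+18.5²+15.2²) = √1193.3 = 34.544


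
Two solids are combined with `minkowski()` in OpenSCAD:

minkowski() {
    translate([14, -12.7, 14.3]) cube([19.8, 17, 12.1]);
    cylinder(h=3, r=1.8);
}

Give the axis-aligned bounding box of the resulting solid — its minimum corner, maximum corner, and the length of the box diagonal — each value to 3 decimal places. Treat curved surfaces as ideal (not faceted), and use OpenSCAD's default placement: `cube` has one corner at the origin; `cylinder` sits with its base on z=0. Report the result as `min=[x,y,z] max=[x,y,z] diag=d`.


A = translate([14, -12.7, 14.3]) cube([19.8, 17, 12.1]) → bbox [14,-12.7,14.3] .. [33.8,4.3,26.4]
B = cylinder(h=3, r=1.8) → bbox [-1.8,-1.8,0] .. [1.8,1.8,3]
lo = A.lo+B.lo = [14-1.8, -12.7-1.8, 14.3+0] = [12.200,-14.500,14.300]
hi = A.hi+B.hi = [33.8+1.8, 4.3+1.8, 26.4+3] = [35.600,6.100,29.400]
diag = √(23.4²+20.6²+15.1²) = √1199.93 = 34.640

min=[12.200,-14.500,14.300] max=[35.600,6.100,29.400] diag=34.640


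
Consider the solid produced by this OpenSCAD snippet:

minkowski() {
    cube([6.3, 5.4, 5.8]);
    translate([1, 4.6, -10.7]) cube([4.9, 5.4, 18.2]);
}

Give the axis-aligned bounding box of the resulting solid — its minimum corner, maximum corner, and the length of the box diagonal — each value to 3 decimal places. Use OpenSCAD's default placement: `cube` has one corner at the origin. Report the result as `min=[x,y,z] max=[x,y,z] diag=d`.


A = translate([1, 4.6, -10.7]) cube([4.9, 5.4, 18.2]) → bbox [1,4.6,-10.7] .. [5.9,10,7.5]
B = cube([6.3, 5.4, 5.8]) → bbox [0,0,0] .. [6.3,5.4,5.8]
lo = A.lo+B.lo = [1+0, 4.6+0, -10.7+0] = [1.000,4.600,-10.700]
hi = A.hi+B.hi = [5.9+6.3, 10+5.4, 7.5+5.8] = [12.200,15.400,13.300]
diag = √(11.2²+10.8²+24²) = √818.08 = 28.602

min=[1.000,4.600,-10.700] max=[12.200,15.400,13.300] diag=28.602


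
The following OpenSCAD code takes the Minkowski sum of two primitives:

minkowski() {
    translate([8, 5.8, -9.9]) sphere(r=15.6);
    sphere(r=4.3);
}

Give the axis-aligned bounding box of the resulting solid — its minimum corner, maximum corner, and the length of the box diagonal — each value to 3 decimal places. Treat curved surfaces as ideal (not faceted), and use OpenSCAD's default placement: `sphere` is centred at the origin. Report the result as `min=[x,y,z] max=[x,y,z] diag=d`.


min=[-11.900,-14.100,-29.800] max=[27.900,25.700,10.000] diag=68.936

A = translate([8, 5.8, -9.9]) sphere(r=15.6) → bbox [-7.6,-9.8,-25.5] .. [23.6,21.4,5.7]
B = sphere(r=4.3) → bbox [-4.3,-4.3,-4.3] .. [4.3,4.3,4.3]
lo = A.lo+B.lo = [-7.6-4.3, -9.8-4.3, -25.5-4.3] = [-11.900,-14.100,-29.800]
hi = A.hi+B.hi = [23.6+4.3, 21.4+4.3, 5.7+4.3] = [27.900,25.700,10.000]
diag = √(39.8²+39.8²+39.8²) = √4752.12 = 68.936


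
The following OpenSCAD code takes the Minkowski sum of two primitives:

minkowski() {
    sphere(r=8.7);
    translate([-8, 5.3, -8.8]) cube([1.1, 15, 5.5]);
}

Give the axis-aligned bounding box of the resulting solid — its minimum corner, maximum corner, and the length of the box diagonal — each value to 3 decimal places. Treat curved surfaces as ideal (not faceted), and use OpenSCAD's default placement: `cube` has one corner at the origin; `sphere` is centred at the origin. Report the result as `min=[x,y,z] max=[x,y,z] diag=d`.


min=[-16.700,-3.400,-17.500] max=[1.800,29.000,5.400] diag=43.777

A = translate([-8, 5.3, -8.8]) cube([1.1, 15, 5.5]) → bbox [-8,5.3,-8.8] .. [-6.9,20.3,-3.3]
B = sphere(r=8.7) → bbox [-8.7,-8.7,-8.7] .. [8.7,8.7,8.7]
lo = A.lo+B.lo = [-8-8.7, 5.3-8.7, -8.8-8.7] = [-16.700,-3.400,-17.500]
hi = A.hi+B.hi = [-6.9+8.7, 20.3+8.7, -3.3+8.7] = [1.800,29.000,5.400]
diag = √(18.5²+32.4²+22.9²) = √1916.42 = 43.777
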